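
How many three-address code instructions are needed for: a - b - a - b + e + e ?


Expression: a - b - a - b + e + e
Generating three-address code (respecting * over +/- precedence):
  Instruction 1: t1 = a - b
  Instruction 2: t2 = t1 - a
  Instruction 3: t3 = t2 - b
  Instruction 4: t4 = t3 + e
  Instruction 5: t5 = t4 + e
Total instructions: 5

5


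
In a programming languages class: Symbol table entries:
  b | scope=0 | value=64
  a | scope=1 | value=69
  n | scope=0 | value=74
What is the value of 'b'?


Searching symbol table for 'b':
  b | scope=0 | value=64 <- MATCH
  a | scope=1 | value=69
  n | scope=0 | value=74
Found 'b' at scope 0 with value 64

64


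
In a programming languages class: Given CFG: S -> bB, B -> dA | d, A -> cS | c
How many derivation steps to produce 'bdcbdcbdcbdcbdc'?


Grammar: S -> bB, B -> dA | d, A -> cS | c
Deriving 'bdcbdcbdcbdcbdc':
Step 1: S -> bB => bB
Step 2: B -> dA => bdA
Step 3: A -> cS => bdcS
Step 4: S -> bB => bdcbB
Step 5: B -> dA => bdcbdA
Step 6: A -> cS => bdcbdcS
Step 7: S -> bB => bdcbdcbB
Step 8: B -> dA => bdcbdcbdA
Step 9: A -> cS => bdcbdcbdcS
Step 10: S -> bB => bdcbdcbdcbB
Step 11: B -> dA => bdcbdcbdcbdA
Step 12: A -> cS => bdcbdcbdcbdcS
Step 13: S -> bB => bdcbdcbdcbdcbB
Step 14: B -> dA => bdcbdcbdcbdcbdA
Step 15: A -> c => bdcbdcbdcbdcbdc
Total derivation steps: 15

15


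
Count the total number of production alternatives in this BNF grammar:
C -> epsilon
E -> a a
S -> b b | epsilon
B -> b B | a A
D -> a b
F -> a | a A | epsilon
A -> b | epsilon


Counting alternatives per rule:
  C: 1 alternative(s)
  E: 1 alternative(s)
  S: 2 alternative(s)
  B: 2 alternative(s)
  D: 1 alternative(s)
  F: 3 alternative(s)
  A: 2 alternative(s)
Sum: 1 + 1 + 2 + 2 + 1 + 3 + 2 = 12

12


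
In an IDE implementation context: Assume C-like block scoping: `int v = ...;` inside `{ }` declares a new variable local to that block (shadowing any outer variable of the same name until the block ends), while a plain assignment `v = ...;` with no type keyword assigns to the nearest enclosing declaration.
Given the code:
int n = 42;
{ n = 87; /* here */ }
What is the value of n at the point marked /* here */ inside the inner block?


Analyzing scoping rules:
Outer scope: declares n = 42
Inner block: 'n = 87;' has no type keyword, so it is an assignment to the outer n (no shadowing)
Inside the block, after the assignment -> 87
Result: 87

87


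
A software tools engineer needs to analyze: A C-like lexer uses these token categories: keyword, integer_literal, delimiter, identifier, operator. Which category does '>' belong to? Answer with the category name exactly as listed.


Token: '>'
Checking categories:
  identifier: no
  integer_literal: no
  operator: YES
  keyword: no
  delimiter: no
Category: operator

operator


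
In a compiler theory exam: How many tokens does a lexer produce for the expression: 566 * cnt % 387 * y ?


Scanning '566 * cnt % 387 * y'
Token 1: '566' -> integer_literal
Token 2: '*' -> operator
Token 3: 'cnt' -> identifier
Token 4: '%' -> operator
Token 5: '387' -> integer_literal
Token 6: '*' -> operator
Token 7: 'y' -> identifier
Total tokens: 7

7


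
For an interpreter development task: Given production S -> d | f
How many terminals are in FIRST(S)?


Production: S -> d | f
Examining each alternative for leading terminals:
  S -> d : first terminal = 'd'
  S -> f : first terminal = 'f'
FIRST(S) = {d, f}
Count: 2

2


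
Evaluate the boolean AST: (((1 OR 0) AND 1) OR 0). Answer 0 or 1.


Step 1: Evaluate inner node
  1 OR 0 = 1
Step 2: Evaluate next node
  1 AND 1 = 1
Step 3: Evaluate root node
  1 OR 0 = 1

1


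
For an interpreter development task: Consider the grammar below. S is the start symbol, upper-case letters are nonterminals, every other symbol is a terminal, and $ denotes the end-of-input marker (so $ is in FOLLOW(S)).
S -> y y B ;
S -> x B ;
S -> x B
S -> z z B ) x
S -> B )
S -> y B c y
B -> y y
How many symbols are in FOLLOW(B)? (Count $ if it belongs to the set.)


S is the start symbol and does not occur in any rule body, so FOLLOW(S) = {$}.
Examining every occurrence of B in a rule body:
  S -> y y B ; : B is followed by terminal ';' -> add ';'
  S -> x B ; : B is followed by terminal ';' -> add ';' (already in the set)
  S -> x B : B is at the right end -> add FOLLOW(S) = {$}
  S -> z z B ) x : B is followed by terminal ')' -> add ')'
  S -> B ) : B is followed by terminal ')' -> add ')' (already in the set)
  S -> y B c y : B is followed by terminal 'c' -> add 'c'
  B -> y y : B does not occur in the body -> contributes nothing
FOLLOW(B) = {), ;, c, $}
Count: 4

4


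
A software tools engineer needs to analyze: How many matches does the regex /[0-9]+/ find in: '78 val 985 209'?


Pattern: /[0-9]+/ (int literals)
Input: '78 val 985 209'
Scanning for matches:
  Match 1: '78'
  Match 2: '985'
  Match 3: '209'
Total matches: 3

3


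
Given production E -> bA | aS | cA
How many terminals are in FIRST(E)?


Production: E -> bA | aS | cA
Examining each alternative for leading terminals:
  E -> bA : first terminal = 'b'
  E -> aS : first terminal = 'a'
  E -> cA : first terminal = 'c'
FIRST(E) = {a, b, c}
Count: 3

3


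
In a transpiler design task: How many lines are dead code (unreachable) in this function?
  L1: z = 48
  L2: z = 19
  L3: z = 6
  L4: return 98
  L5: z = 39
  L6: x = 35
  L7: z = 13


Analyzing control flow:
  L1: reachable (before return)
  L2: reachable (before return)
  L3: reachable (before return)
  L4: reachable (return statement)
  L5: DEAD (after return at L4)
  L6: DEAD (after return at L4)
  L7: DEAD (after return at L4)
Return at L4, total lines = 7
Dead lines: L5 through L7
Count: 3

3


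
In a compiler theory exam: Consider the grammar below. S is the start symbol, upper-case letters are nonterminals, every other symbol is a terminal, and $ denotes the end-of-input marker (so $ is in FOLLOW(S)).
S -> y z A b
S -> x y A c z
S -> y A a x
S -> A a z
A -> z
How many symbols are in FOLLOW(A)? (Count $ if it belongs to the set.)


S is the start symbol and does not occur in any rule body, so FOLLOW(S) = {$}.
Examining every occurrence of A in a rule body:
  S -> y z A b : A is followed by terminal 'b' -> add 'b'
  S -> x y A c z : A is followed by terminal 'c' -> add 'c'
  S -> y A a x : A is followed by terminal 'a' -> add 'a'
  S -> A a z : A is followed by terminal 'a' -> add 'a' (already in the set)
  A -> z : A does not occur in the body -> contributes nothing
FOLLOW(A) = {a, b, c}
Count: 3

3


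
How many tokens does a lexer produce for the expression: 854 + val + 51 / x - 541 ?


Scanning '854 + val + 51 / x - 541'
Token 1: '854' -> integer_literal
Token 2: '+' -> operator
Token 3: 'val' -> identifier
Token 4: '+' -> operator
Token 5: '51' -> integer_literal
Token 6: '/' -> operator
Token 7: 'x' -> identifier
Token 8: '-' -> operator
Token 9: '541' -> integer_literal
Total tokens: 9

9


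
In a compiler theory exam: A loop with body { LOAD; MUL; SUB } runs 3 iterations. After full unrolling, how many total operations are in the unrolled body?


Loop body operations: LOAD, MUL, SUB (3 ops per iteration)
Unrolling 3 iterations:
  Iteration 1: LOAD, MUL, SUB (3 ops)
  Iteration 2: LOAD, MUL, SUB (3 ops)
  Iteration 3: LOAD, MUL, SUB (3 ops)
Total: 3 iterations * 3 ops/iter = 9 operations

9


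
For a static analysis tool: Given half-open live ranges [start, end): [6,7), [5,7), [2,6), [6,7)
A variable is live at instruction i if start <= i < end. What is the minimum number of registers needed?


Live ranges:
  Var0: [6, 7)
  Var1: [5, 7)
  Var2: [2, 6)
  Var3: [6, 7)
Sweep-line events (position, delta, active):
  pos=2 start -> active=1
  pos=5 start -> active=2
  pos=6 end -> active=1
  pos=6 start -> active=2
  pos=6 start -> active=3
  pos=7 end -> active=2
  pos=7 end -> active=1
  pos=7 end -> active=0
Maximum simultaneous active: 3
Minimum registers needed: 3

3


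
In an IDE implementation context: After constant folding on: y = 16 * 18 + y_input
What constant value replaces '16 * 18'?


Identifying constant sub-expression:
  Original: y = 16 * 18 + y_input
  16 and 18 are both compile-time constants
  Evaluating: 16 * 18 = 288
  After folding: y = 288 + y_input

288


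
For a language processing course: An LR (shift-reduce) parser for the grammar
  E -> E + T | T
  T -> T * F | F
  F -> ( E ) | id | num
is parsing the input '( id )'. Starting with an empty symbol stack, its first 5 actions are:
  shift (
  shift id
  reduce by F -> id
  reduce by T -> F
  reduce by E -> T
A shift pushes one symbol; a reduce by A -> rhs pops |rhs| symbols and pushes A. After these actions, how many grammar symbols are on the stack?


Tracking the symbol stack through each action:
  Action 1: shift '(' : push -> stack = [(] (size 1)
  Action 2: shift 'id' : push -> stack = [(, id] (size 2)
  Action 3: reduce by F -> id : pop 1, push F -> stack = [(, F] (size 2)
  Action 4: reduce by T -> F : pop 1, push T -> stack = [(, T] (size 2)
  Action 5: reduce by E -> T : pop 1, push E -> stack = [(, E] (size 2)
Final stack size: 2

2


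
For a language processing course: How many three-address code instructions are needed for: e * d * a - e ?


Expression: e * d * a - e
Generating three-address code (respecting * over +/- precedence):
  Instruction 1: t1 = e * d
  Instruction 2: t2 = t1 * a
  Instruction 3: t3 = t2 - e
Total instructions: 3

3


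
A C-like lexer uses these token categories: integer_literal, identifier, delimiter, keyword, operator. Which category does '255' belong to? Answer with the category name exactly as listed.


Token: '255'
Checking categories:
  identifier: no
  integer_literal: YES
  operator: no
  keyword: no
  delimiter: no
Category: integer_literal

integer_literal


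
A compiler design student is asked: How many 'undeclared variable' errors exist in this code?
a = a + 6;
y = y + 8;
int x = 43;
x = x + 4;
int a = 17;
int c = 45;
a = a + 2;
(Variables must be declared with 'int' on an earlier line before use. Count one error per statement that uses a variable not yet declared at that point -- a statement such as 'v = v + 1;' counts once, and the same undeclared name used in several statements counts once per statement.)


Scanning code line by line:
  Line 1: use 'a' -> ERROR (undeclared)
  Line 2: use 'y' -> ERROR (undeclared)
  Line 3: declare 'x' -> declared = ['x']
  Line 4: use 'x' -> OK (declared)
  Line 5: declare 'a' -> declared = ['a', 'x']
  Line 6: declare 'c' -> declared = ['a', 'c', 'x']
  Line 7: use 'a' -> OK (declared)
Total undeclared variable errors: 2

2


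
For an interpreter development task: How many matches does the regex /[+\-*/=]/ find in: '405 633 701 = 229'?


Pattern: /[+\-*/=]/ (operators)
Input: '405 633 701 = 229'
Scanning for matches:
  Match 1: '='
Total matches: 1

1


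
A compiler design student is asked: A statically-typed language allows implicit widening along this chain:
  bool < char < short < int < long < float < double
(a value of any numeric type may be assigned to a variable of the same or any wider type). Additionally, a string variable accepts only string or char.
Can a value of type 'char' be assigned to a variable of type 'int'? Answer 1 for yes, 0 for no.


Target variable type: int
Source value type: char
Numeric ranks: char=1, int=3
Widening allowed iff rank(source) <= rank(target): 1 <= 3? Yes
Result: 1

1


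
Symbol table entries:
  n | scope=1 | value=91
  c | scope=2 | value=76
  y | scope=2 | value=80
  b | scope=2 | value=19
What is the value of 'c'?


Searching symbol table for 'c':
  n | scope=1 | value=91
  c | scope=2 | value=76 <- MATCH
  y | scope=2 | value=80
  b | scope=2 | value=19
Found 'c' at scope 2 with value 76

76


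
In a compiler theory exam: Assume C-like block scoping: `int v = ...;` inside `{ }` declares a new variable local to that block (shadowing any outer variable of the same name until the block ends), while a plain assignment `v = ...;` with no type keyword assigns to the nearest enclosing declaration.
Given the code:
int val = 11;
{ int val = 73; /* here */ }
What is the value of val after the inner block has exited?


Analyzing scoping rules:
Outer scope: declares val = 11
Inner block: 'int val = 73;' declares a NEW val that shadows the outer one
When the block exits the inner val goes out of scope; the outer val was never modified -> 11
Result: 11

11


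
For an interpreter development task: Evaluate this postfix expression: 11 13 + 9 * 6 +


Processing tokens left to right:
Push 11, Push 13
Pop 11 and 13, compute 11 + 13 = 24, push 24
Push 9
Pop 24 and 9, compute 24 * 9 = 216, push 216
Push 6
Pop 216 and 6, compute 216 + 6 = 222, push 222
Stack result: 222

222


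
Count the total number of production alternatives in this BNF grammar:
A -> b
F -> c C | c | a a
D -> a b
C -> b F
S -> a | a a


Counting alternatives per rule:
  A: 1 alternative(s)
  F: 3 alternative(s)
  D: 1 alternative(s)
  C: 1 alternative(s)
  S: 2 alternative(s)
Sum: 1 + 3 + 1 + 1 + 2 = 8

8


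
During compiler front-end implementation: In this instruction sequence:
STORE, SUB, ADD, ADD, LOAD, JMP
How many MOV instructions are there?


Scanning instruction sequence for MOV:
  Position 1: STORE
  Position 2: SUB
  Position 3: ADD
  Position 4: ADD
  Position 5: LOAD
  Position 6: JMP
Matches at positions: []
Total MOV count: 0

0


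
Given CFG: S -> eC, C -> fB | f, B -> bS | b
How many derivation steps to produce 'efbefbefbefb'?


Grammar: S -> eC, C -> fB | f, B -> bS | b
Deriving 'efbefbefbefb':
Step 1: S -> eC => eC
Step 2: C -> fB => efB
Step 3: B -> bS => efbS
Step 4: S -> eC => efbeC
Step 5: C -> fB => efbefB
Step 6: B -> bS => efbefbS
Step 7: S -> eC => efbefbeC
Step 8: C -> fB => efbefbefB
Step 9: B -> bS => efbefbefbS
Step 10: S -> eC => efbefbefbeC
Step 11: C -> fB => efbefbefbefB
Step 12: B -> b => efbefbefbefb
Total derivation steps: 12

12


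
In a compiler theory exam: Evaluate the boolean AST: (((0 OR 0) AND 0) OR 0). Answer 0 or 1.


Step 1: Evaluate inner node
  0 OR 0 = 0
Step 2: Evaluate next node
  0 AND 0 = 0
Step 3: Evaluate root node
  0 OR 0 = 0

0


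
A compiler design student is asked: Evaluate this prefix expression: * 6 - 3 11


Parsing prefix expression: * 6 - 3 11
Step 1: Innermost operation '- 3 11'
  3 - 11 = -8
Step 2: Outer operation '* 6 [-8]'
  6 * -8 = -48

-48


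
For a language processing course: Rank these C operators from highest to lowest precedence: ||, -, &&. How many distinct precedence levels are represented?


Looking up precedence for each operator:
  || -> precedence 1
  - -> precedence 5
  && -> precedence 2
Sorted highest to lowest: -, &&, ||
Distinct precedence values: [5, 2, 1]
Number of distinct levels: 3

3


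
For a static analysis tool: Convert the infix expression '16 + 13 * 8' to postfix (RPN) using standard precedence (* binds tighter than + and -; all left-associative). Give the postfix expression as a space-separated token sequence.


Applying the shunting-yard algorithm:
  Operand 16 -> output
  Push '+' onto operator stack -> op-stack: [+]
  Operand 13 -> output
  Push '*' onto operator stack -> op-stack: [+, *]
  Operand 8 -> output
  End of input: pop '*' to output
  End of input: pop '+' to output
Postfix result: 16 13 8 * +

16 13 8 * +


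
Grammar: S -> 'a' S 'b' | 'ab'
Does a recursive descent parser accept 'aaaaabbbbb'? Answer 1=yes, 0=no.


Grammar accepts strings of the form a^n b^n (n >= 1)
Word: 'aaaaabbbbb'
Counting: 5 a's and 5 b's
Check: 5 == 5? Yes
Derivation (S -> aSb applied 4 time(s), then S -> ab): S => aSb => aaSbb => aaaSbbb => aaaaSbbbb => aaaaabbbbb
Accepted

1


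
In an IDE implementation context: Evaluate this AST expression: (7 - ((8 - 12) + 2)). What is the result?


Expression: (7 - ((8 - 12) + 2))
Evaluating step by step:
  8 - 12 = -4
  -4 + 2 = -2
  7 - -2 = 9
Result: 9

9


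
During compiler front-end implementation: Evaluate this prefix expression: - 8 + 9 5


Parsing prefix expression: - 8 + 9 5
Step 1: Innermost operation '+ 9 5'
  9 + 5 = 14
Step 2: Outer operation '- 8 [14]'
  8 - 14 = -6

-6


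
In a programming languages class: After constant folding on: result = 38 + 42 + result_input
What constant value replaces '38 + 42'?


Identifying constant sub-expression:
  Original: result = 38 + 42 + result_input
  38 and 42 are both compile-time constants
  Evaluating: 38 + 42 = 80
  After folding: result = 80 + result_input

80


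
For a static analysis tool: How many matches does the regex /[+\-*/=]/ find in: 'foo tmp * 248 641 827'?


Pattern: /[+\-*/=]/ (operators)
Input: 'foo tmp * 248 641 827'
Scanning for matches:
  Match 1: '*'
Total matches: 1

1


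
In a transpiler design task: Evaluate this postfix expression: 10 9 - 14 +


Processing tokens left to right:
Push 10, Push 9
Pop 10 and 9, compute 10 - 9 = 1, push 1
Push 14
Pop 1 and 14, compute 1 + 14 = 15, push 15
Stack result: 15

15


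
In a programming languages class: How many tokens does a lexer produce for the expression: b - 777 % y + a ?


Scanning 'b - 777 % y + a'
Token 1: 'b' -> identifier
Token 2: '-' -> operator
Token 3: '777' -> integer_literal
Token 4: '%' -> operator
Token 5: 'y' -> identifier
Token 6: '+' -> operator
Token 7: 'a' -> identifier
Total tokens: 7

7


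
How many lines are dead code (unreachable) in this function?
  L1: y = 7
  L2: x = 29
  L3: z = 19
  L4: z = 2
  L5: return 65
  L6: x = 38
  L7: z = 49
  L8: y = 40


Analyzing control flow:
  L1: reachable (before return)
  L2: reachable (before return)
  L3: reachable (before return)
  L4: reachable (before return)
  L5: reachable (return statement)
  L6: DEAD (after return at L5)
  L7: DEAD (after return at L5)
  L8: DEAD (after return at L5)
Return at L5, total lines = 8
Dead lines: L6 through L8
Count: 3

3


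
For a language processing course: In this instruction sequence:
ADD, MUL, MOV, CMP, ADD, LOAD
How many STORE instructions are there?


Scanning instruction sequence for STORE:
  Position 1: ADD
  Position 2: MUL
  Position 3: MOV
  Position 4: CMP
  Position 5: ADD
  Position 6: LOAD
Matches at positions: []
Total STORE count: 0

0


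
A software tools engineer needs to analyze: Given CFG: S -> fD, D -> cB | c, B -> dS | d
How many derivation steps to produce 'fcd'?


Grammar: S -> fD, D -> cB | c, B -> dS | d
Deriving 'fcd':
Step 1: S -> fD => fD
Step 2: D -> cB => fcB
Step 3: B -> d => fcd
Total derivation steps: 3

3


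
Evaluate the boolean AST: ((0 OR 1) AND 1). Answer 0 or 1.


Step 1: Evaluate inner node
  0 OR 1 = 1
Step 2: Evaluate root node
  1 AND 1 = 1

1


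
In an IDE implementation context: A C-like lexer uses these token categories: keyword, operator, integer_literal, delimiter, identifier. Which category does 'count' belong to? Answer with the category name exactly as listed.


Token: 'count'
Checking categories:
  identifier: YES
  integer_literal: no
  operator: no
  keyword: no
  delimiter: no
Category: identifier

identifier


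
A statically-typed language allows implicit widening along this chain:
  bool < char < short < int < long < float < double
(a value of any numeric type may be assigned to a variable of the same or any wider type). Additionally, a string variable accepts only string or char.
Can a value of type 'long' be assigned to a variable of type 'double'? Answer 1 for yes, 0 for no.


Target variable type: double
Source value type: long
Numeric ranks: long=4, double=6
Widening allowed iff rank(source) <= rank(target): 4 <= 6? Yes
Result: 1

1


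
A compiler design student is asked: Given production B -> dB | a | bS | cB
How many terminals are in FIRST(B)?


Production: B -> dB | a | bS | cB
Examining each alternative for leading terminals:
  B -> dB : first terminal = 'd'
  B -> a : first terminal = 'a'
  B -> bS : first terminal = 'b'
  B -> cB : first terminal = 'c'
FIRST(B) = {a, b, c, d}
Count: 4

4


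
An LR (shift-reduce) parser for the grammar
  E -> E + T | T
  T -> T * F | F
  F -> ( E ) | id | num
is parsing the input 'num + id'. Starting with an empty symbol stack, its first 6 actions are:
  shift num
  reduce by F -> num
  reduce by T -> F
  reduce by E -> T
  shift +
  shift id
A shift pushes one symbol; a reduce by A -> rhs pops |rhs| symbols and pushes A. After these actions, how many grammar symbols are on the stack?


Tracking the symbol stack through each action:
  Action 1: shift 'num' : push -> stack = [num] (size 1)
  Action 2: reduce by F -> num : pop 1, push F -> stack = [F] (size 1)
  Action 3: reduce by T -> F : pop 1, push T -> stack = [T] (size 1)
  Action 4: reduce by E -> T : pop 1, push E -> stack = [E] (size 1)
  Action 5: shift '+' : push -> stack = [E, +] (size 2)
  Action 6: shift 'id' : push -> stack = [E, +, id] (size 3)
Final stack size: 3

3


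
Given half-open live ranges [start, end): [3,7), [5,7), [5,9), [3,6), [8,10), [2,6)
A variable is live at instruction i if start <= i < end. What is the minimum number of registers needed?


Live ranges:
  Var0: [3, 7)
  Var1: [5, 7)
  Var2: [5, 9)
  Var3: [3, 6)
  Var4: [8, 10)
  Var5: [2, 6)
Sweep-line events (position, delta, active):
  pos=2 start -> active=1
  pos=3 start -> active=2
  pos=3 start -> active=3
  pos=5 start -> active=4
  pos=5 start -> active=5
  pos=6 end -> active=4
  pos=6 end -> active=3
  pos=7 end -> active=2
  pos=7 end -> active=1
  pos=8 start -> active=2
  pos=9 end -> active=1
  pos=10 end -> active=0
Maximum simultaneous active: 5
Minimum registers needed: 5

5


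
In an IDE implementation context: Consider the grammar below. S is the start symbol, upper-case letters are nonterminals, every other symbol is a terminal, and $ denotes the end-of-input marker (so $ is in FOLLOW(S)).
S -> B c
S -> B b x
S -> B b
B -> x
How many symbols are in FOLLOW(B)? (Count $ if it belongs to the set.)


S is the start symbol and does not occur in any rule body, so FOLLOW(S) = {$}.
Examining every occurrence of B in a rule body:
  S -> B c : B is followed by terminal 'c' -> add 'c'
  S -> B b x : B is followed by terminal 'b' -> add 'b'
  S -> B b : B is followed by terminal 'b' -> add 'b' (already in the set)
  B -> x : B does not occur in the body -> contributes nothing
FOLLOW(B) = {b, c}
Count: 2

2


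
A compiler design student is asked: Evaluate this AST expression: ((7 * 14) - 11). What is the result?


Expression: ((7 * 14) - 11)
Evaluating step by step:
  7 * 14 = 98
  98 - 11 = 87
Result: 87

87


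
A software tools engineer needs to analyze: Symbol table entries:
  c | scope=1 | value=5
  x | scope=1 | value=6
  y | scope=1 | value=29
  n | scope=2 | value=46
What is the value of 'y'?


Searching symbol table for 'y':
  c | scope=1 | value=5
  x | scope=1 | value=6
  y | scope=1 | value=29 <- MATCH
  n | scope=2 | value=46
Found 'y' at scope 1 with value 29

29


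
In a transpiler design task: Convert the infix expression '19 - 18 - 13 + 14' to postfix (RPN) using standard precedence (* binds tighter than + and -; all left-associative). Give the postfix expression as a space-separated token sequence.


Applying the shunting-yard algorithm:
  Operand 19 -> output
  Push '-' onto operator stack -> op-stack: [-]
  Operand 18 -> output
  See '-' (prec 1); top '-' (prec 1) >= it -> pop '-' to output
  Push '-' onto operator stack -> op-stack: [-]
  Operand 13 -> output
  See '+' (prec 1); top '-' (prec 1) >= it -> pop '-' to output
  Push '+' onto operator stack -> op-stack: [+]
  Operand 14 -> output
  End of input: pop '+' to output
Postfix result: 19 18 - 13 - 14 +

19 18 - 13 - 14 +


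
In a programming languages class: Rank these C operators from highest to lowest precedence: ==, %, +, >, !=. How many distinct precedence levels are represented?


Looking up precedence for each operator:
  == -> precedence 3
  % -> precedence 6
  + -> precedence 5
  > -> precedence 4
  != -> precedence 3
Sorted highest to lowest: %, +, >, ==, !=
Distinct precedence values: [6, 5, 4, 3]
Number of distinct levels: 4

4


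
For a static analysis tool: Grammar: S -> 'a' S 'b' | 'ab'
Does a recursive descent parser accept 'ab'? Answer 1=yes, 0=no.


Grammar accepts strings of the form a^n b^n (n >= 1)
Word: 'ab'
Counting: 1 a's and 1 b's
Check: 1 == 1? Yes
Derivation (S -> aSb applied 0 time(s), then S -> ab): S => ab
Accepted

1


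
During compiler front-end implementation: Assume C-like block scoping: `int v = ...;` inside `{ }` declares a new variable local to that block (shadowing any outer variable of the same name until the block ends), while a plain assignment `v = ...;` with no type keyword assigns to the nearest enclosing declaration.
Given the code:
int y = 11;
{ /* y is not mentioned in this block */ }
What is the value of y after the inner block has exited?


Analyzing scoping rules:
Outer scope: declares y = 11
Inner block: y is neither redeclared nor assigned -> unchanged
After the block -> 11
Result: 11

11


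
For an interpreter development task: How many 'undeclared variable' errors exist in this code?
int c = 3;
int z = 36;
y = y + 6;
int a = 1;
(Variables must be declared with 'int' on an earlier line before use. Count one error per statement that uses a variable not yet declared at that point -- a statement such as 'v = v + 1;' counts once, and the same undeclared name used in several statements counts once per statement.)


Scanning code line by line:
  Line 1: declare 'c' -> declared = ['c']
  Line 2: declare 'z' -> declared = ['c', 'z']
  Line 3: use 'y' -> ERROR (undeclared)
  Line 4: declare 'a' -> declared = ['a', 'c', 'z']
Total undeclared variable errors: 1

1


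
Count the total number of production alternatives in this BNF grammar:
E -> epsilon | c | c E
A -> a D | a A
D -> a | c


Counting alternatives per rule:
  E: 3 alternative(s)
  A: 2 alternative(s)
  D: 2 alternative(s)
Sum: 3 + 2 + 2 = 7

7


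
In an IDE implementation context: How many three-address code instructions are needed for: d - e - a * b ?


Expression: d - e - a * b
Generating three-address code (respecting * over +/- precedence):
  Instruction 1: t1 = a * b
  Instruction 2: t2 = d - e
  Instruction 3: t3 = t2 - t1
Total instructions: 3

3


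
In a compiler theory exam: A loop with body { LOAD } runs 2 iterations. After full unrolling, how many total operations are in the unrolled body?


Loop body operations: LOAD (1 op per iteration)
Unrolling 2 iterations:
  Iteration 1: LOAD (1 ops)
  Iteration 2: LOAD (1 ops)
Total: 2 iterations * 1 ops/iter = 2 operations

2


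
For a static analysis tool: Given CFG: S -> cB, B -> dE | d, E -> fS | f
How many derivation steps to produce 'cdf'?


Grammar: S -> cB, B -> dE | d, E -> fS | f
Deriving 'cdf':
Step 1: S -> cB => cB
Step 2: B -> dE => cdE
Step 3: E -> f => cdf
Total derivation steps: 3

3


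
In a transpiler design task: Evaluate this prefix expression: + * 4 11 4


Parsing prefix expression: + * 4 11 4
Step 1: Innermost operation '* 4 11'
  4 * 11 = 44
Step 2: Outer operation '+ [44] 4'
  44 + 4 = 48

48


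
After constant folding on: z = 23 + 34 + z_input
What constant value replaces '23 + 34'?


Identifying constant sub-expression:
  Original: z = 23 + 34 + z_input
  23 and 34 are both compile-time constants
  Evaluating: 23 + 34 = 57
  After folding: z = 57 + z_input

57


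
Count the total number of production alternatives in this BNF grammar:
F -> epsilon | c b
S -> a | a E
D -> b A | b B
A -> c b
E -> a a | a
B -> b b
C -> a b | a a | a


Counting alternatives per rule:
  F: 2 alternative(s)
  S: 2 alternative(s)
  D: 2 alternative(s)
  A: 1 alternative(s)
  E: 2 alternative(s)
  B: 1 alternative(s)
  C: 3 alternative(s)
Sum: 2 + 2 + 2 + 1 + 2 + 1 + 3 = 13

13


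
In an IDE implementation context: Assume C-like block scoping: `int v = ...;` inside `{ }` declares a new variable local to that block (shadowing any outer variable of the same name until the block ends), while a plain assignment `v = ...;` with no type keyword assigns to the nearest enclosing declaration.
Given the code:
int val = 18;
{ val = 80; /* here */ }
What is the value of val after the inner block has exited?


Analyzing scoping rules:
Outer scope: declares val = 18
Inner block: 'val = 80;' has no type keyword, so it is an assignment to the outer val (no shadowing)
The assignment changed the outer variable itself, so the new value persists after the block -> 80
Result: 80

80


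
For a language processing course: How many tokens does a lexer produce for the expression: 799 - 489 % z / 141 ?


Scanning '799 - 489 % z / 141'
Token 1: '799' -> integer_literal
Token 2: '-' -> operator
Token 3: '489' -> integer_literal
Token 4: '%' -> operator
Token 5: 'z' -> identifier
Token 6: '/' -> operator
Token 7: '141' -> integer_literal
Total tokens: 7

7


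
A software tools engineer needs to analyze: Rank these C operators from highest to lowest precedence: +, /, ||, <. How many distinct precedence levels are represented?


Looking up precedence for each operator:
  + -> precedence 5
  / -> precedence 6
  || -> precedence 1
  < -> precedence 4
Sorted highest to lowest: /, +, <, ||
Distinct precedence values: [6, 5, 4, 1]
Number of distinct levels: 4

4


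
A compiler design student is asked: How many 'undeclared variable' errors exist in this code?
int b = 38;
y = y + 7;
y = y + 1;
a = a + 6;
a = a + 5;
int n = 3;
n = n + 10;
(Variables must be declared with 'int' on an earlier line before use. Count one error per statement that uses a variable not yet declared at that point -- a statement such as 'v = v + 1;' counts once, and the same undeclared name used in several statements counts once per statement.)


Scanning code line by line:
  Line 1: declare 'b' -> declared = ['b']
  Line 2: use 'y' -> ERROR (undeclared)
  Line 3: use 'y' -> ERROR (undeclared)
  Line 4: use 'a' -> ERROR (undeclared)
  Line 5: use 'a' -> ERROR (undeclared)
  Line 6: declare 'n' -> declared = ['b', 'n']
  Line 7: use 'n' -> OK (declared)
Total undeclared variable errors: 4

4


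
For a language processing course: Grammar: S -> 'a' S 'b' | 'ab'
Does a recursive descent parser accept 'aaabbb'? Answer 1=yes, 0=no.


Grammar accepts strings of the form a^n b^n (n >= 1)
Word: 'aaabbb'
Counting: 3 a's and 3 b's
Check: 3 == 3? Yes
Derivation (S -> aSb applied 2 time(s), then S -> ab): S => aSb => aaSbb => aaabbb
Accepted

1


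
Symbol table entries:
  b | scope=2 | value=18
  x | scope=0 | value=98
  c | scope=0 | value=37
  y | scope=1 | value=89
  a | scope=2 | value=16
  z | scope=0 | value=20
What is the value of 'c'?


Searching symbol table for 'c':
  b | scope=2 | value=18
  x | scope=0 | value=98
  c | scope=0 | value=37 <- MATCH
  y | scope=1 | value=89
  a | scope=2 | value=16
  z | scope=0 | value=20
Found 'c' at scope 0 with value 37

37


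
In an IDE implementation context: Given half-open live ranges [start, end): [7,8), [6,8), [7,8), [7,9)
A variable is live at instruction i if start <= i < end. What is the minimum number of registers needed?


Live ranges:
  Var0: [7, 8)
  Var1: [6, 8)
  Var2: [7, 8)
  Var3: [7, 9)
Sweep-line events (position, delta, active):
  pos=6 start -> active=1
  pos=7 start -> active=2
  pos=7 start -> active=3
  pos=7 start -> active=4
  pos=8 end -> active=3
  pos=8 end -> active=2
  pos=8 end -> active=1
  pos=9 end -> active=0
Maximum simultaneous active: 4
Minimum registers needed: 4

4


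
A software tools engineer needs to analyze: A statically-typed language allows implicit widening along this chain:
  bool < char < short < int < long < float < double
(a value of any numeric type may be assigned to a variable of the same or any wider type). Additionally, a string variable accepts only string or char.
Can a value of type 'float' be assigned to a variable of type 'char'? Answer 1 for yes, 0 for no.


Target variable type: char
Source value type: float
Numeric ranks: float=5, char=1
Widening allowed iff rank(source) <= rank(target): 5 <= 1? No
Result: 0

0


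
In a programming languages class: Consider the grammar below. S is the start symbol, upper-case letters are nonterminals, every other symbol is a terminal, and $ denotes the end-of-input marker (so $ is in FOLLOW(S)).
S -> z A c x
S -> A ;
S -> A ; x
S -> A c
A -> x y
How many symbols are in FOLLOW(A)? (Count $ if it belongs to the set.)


S is the start symbol and does not occur in any rule body, so FOLLOW(S) = {$}.
Examining every occurrence of A in a rule body:
  S -> z A c x : A is followed by terminal 'c' -> add 'c'
  S -> A ; : A is followed by terminal ';' -> add ';'
  S -> A ; x : A is followed by terminal ';' -> add ';' (already in the set)
  S -> A c : A is followed by terminal 'c' -> add 'c' (already in the set)
  A -> x y : A does not occur in the body -> contributes nothing
FOLLOW(A) = {;, c}
Count: 2

2


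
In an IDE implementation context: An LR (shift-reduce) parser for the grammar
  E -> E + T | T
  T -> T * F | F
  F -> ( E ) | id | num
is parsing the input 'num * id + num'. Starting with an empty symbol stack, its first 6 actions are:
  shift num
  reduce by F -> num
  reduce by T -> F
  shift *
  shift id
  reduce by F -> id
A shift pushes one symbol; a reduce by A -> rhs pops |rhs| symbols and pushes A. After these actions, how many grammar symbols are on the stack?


Tracking the symbol stack through each action:
  Action 1: shift 'num' : push -> stack = [num] (size 1)
  Action 2: reduce by F -> num : pop 1, push F -> stack = [F] (size 1)
  Action 3: reduce by T -> F : pop 1, push T -> stack = [T] (size 1)
  Action 4: shift '*' : push -> stack = [T, *] (size 2)
  Action 5: shift 'id' : push -> stack = [T, *, id] (size 3)
  Action 6: reduce by F -> id : pop 1, push F -> stack = [T, *, F] (size 3)
Final stack size: 3

3


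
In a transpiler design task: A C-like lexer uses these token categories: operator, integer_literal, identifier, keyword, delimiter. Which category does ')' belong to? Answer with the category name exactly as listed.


Token: ')'
Checking categories:
  identifier: no
  integer_literal: no
  operator: no
  keyword: no
  delimiter: YES
Category: delimiter

delimiter


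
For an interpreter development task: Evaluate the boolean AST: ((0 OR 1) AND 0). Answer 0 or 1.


Step 1: Evaluate inner node
  0 OR 1 = 1
Step 2: Evaluate root node
  1 AND 0 = 0

0


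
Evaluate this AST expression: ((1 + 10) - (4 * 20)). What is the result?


Expression: ((1 + 10) - (4 * 20))
Evaluating step by step:
  1 + 10 = 11
  4 * 20 = 80
  11 - 80 = -69
Result: -69

-69


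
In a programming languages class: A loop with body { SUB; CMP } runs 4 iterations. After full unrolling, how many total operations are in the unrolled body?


Loop body operations: SUB, CMP (2 ops per iteration)
Unrolling 4 iterations:
  Iteration 1: SUB, CMP (2 ops)
  Iteration 2: SUB, CMP (2 ops)
  Iteration 3: SUB, CMP (2 ops)
  Iteration 4: SUB, CMP (2 ops)
Total: 4 iterations * 2 ops/iter = 8 operations

8


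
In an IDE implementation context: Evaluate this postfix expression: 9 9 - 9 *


Processing tokens left to right:
Push 9, Push 9
Pop 9 and 9, compute 9 - 9 = 0, push 0
Push 9
Pop 0 and 9, compute 0 * 9 = 0, push 0
Stack result: 0

0


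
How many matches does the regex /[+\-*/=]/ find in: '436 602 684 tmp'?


Pattern: /[+\-*/=]/ (operators)
Input: '436 602 684 tmp'
Scanning for matches:
Total matches: 0

0


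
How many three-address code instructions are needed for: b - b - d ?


Expression: b - b - d
Generating three-address code (respecting * over +/- precedence):
  Instruction 1: t1 = b - b
  Instruction 2: t2 = t1 - d
Total instructions: 2

2


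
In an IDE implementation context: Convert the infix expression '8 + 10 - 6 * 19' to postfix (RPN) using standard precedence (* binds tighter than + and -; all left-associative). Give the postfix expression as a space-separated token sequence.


Applying the shunting-yard algorithm:
  Operand 8 -> output
  Push '+' onto operator stack -> op-stack: [+]
  Operand 10 -> output
  See '-' (prec 1); top '+' (prec 1) >= it -> pop '+' to output
  Push '-' onto operator stack -> op-stack: [-]
  Operand 6 -> output
  Push '*' onto operator stack -> op-stack: [-, *]
  Operand 19 -> output
  End of input: pop '*' to output
  End of input: pop '-' to output
Postfix result: 8 10 + 6 19 * -

8 10 + 6 19 * -


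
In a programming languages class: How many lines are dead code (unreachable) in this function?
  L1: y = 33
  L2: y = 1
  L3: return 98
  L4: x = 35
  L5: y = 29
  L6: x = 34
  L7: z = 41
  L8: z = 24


Analyzing control flow:
  L1: reachable (before return)
  L2: reachable (before return)
  L3: reachable (return statement)
  L4: DEAD (after return at L3)
  L5: DEAD (after return at L3)
  L6: DEAD (after return at L3)
  L7: DEAD (after return at L3)
  L8: DEAD (after return at L3)
Return at L3, total lines = 8
Dead lines: L4 through L8
Count: 5

5


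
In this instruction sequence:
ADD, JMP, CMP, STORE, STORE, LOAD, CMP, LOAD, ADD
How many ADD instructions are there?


Scanning instruction sequence for ADD:
  Position 1: ADD <- MATCH
  Position 2: JMP
  Position 3: CMP
  Position 4: STORE
  Position 5: STORE
  Position 6: LOAD
  Position 7: CMP
  Position 8: LOAD
  Position 9: ADD <- MATCH
Matches at positions: [1, 9]
Total ADD count: 2

2


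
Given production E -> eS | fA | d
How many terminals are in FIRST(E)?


Production: E -> eS | fA | d
Examining each alternative for leading terminals:
  E -> eS : first terminal = 'e'
  E -> fA : first terminal = 'f'
  E -> d : first terminal = 'd'
FIRST(E) = {d, e, f}
Count: 3

3


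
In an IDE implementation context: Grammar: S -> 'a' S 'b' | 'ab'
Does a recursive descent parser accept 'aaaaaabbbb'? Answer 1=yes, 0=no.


Grammar accepts strings of the form a^n b^n (n >= 1)
Word: 'aaaaaabbbb'
Counting: 6 a's and 4 b's
Check: 6 == 4? No
Mismatch: a-count != b-count
Rejected

0


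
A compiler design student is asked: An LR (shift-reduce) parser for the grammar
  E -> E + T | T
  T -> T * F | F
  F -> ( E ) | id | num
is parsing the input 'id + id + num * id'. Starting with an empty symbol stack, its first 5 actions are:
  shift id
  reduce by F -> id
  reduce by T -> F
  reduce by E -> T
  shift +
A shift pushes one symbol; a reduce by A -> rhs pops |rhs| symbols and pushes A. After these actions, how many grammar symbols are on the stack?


Tracking the symbol stack through each action:
  Action 1: shift 'id' : push -> stack = [id] (size 1)
  Action 2: reduce by F -> id : pop 1, push F -> stack = [F] (size 1)
  Action 3: reduce by T -> F : pop 1, push T -> stack = [T] (size 1)
  Action 4: reduce by E -> T : pop 1, push E -> stack = [E] (size 1)
  Action 5: shift '+' : push -> stack = [E, +] (size 2)
Final stack size: 2

2


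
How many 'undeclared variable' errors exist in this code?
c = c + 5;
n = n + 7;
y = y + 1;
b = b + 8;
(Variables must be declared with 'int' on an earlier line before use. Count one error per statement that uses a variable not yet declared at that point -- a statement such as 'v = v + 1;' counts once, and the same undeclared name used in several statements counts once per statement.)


Scanning code line by line:
  Line 1: use 'c' -> ERROR (undeclared)
  Line 2: use 'n' -> ERROR (undeclared)
  Line 3: use 'y' -> ERROR (undeclared)
  Line 4: use 'b' -> ERROR (undeclared)
Total undeclared variable errors: 4

4


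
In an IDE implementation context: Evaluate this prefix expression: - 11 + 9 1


Parsing prefix expression: - 11 + 9 1
Step 1: Innermost operation '+ 9 1'
  9 + 1 = 10
Step 2: Outer operation '- 11 [10]'
  11 - 10 = 1

1


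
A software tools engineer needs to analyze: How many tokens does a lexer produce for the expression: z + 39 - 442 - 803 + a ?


Scanning 'z + 39 - 442 - 803 + a'
Token 1: 'z' -> identifier
Token 2: '+' -> operator
Token 3: '39' -> integer_literal
Token 4: '-' -> operator
Token 5: '442' -> integer_literal
Token 6: '-' -> operator
Token 7: '803' -> integer_literal
Token 8: '+' -> operator
Token 9: 'a' -> identifier
Total tokens: 9

9
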